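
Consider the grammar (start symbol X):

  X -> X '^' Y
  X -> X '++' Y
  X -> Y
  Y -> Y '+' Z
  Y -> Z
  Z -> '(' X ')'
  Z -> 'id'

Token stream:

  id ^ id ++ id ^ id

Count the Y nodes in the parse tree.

4

[X [X [X [X [Y [Z id]]] ^ [Y [Z id]]] ++ [Y [Z id]]] ^ [Y [Z id]]]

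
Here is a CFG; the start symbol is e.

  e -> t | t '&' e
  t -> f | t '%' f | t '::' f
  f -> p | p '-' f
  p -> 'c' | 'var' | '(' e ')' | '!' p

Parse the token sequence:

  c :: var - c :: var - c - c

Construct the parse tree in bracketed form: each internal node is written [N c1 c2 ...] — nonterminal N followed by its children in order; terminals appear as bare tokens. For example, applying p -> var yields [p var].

e
t
t :: f
t :: f :: f
f :: f :: f
p :: f :: f
c :: f :: f
c :: p - f :: f
c :: var - f :: f
c :: var - p :: f
c :: var - c :: f
c :: var - c :: p - f
c :: var - c :: var - f
c :: var - c :: var - p - f
c :: var - c :: var - c - f
c :: var - c :: var - c - p
c :: var - c :: var - c - c

[e [t [t [t [f [p c]]] :: [f [p var] - [f [p c]]]] :: [f [p var] - [f [p c] - [f [p c]]]]]]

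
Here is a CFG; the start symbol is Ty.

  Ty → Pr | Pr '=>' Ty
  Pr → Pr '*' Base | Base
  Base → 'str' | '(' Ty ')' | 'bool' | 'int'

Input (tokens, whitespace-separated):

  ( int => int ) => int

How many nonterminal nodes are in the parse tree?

12

[Ty [Pr [Base ( [Ty [Pr [Base int]] => [Ty [Pr [Base int]]]] )]] => [Ty [Pr [Base int]]]]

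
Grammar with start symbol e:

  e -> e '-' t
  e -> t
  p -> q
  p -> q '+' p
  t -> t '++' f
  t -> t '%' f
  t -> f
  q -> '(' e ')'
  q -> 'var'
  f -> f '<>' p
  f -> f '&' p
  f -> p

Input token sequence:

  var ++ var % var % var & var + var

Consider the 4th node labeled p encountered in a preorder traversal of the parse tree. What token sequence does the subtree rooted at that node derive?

[e [t [t [t [t [f [p [q var]]]] ++ [f [p [q var]]]] % [f [p [q var]]]] % [f [f [p [q var]]] & [p [q var] + [p [q var]]]]]]

var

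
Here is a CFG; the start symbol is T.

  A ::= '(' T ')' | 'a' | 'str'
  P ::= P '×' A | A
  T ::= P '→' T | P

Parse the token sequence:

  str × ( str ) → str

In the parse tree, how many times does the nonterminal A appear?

4

[T [P [P [A str]] × [A ( [T [P [A str]]] )]] → [T [P [A str]]]]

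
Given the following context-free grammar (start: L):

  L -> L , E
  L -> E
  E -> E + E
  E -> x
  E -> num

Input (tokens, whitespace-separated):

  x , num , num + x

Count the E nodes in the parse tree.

[L [L [L [E x]] , [E num]] , [E [E num] + [E x]]]

5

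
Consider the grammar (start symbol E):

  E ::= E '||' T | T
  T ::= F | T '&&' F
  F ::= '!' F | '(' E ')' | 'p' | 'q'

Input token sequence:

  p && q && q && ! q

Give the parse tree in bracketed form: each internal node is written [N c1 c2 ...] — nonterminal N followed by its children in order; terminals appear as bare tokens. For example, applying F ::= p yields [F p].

E
T
T && F
T && F && F
T && F && F && F
F && F && F && F
p && F && F && F
p && q && F && F
p && q && q && F
p && q && q && ! F
p && q && q && ! q

[E [T [T [T [T [F p]] && [F q]] && [F q]] && [F ! [F q]]]]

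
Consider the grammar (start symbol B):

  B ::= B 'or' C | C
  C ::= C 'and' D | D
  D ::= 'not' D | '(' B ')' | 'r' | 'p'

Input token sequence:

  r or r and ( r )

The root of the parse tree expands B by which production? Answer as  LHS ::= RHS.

[B [B [C [D r]]] or [C [C [D r]] and [D ( [B [C [D r]]] )]]]

B ::= B 'or' C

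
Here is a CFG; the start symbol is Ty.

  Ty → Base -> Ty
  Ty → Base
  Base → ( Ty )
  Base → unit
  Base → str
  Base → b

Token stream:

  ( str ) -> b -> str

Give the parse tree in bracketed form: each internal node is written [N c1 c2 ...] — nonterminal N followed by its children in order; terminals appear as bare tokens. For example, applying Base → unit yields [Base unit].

[Ty [Base ( [Ty [Base str]] )] -> [Ty [Base b] -> [Ty [Base str]]]]

Ty
Base -> Ty
( Ty ) -> Ty
( Base ) -> Ty
( str ) -> Ty
( str ) -> Base -> Ty
( str ) -> b -> Ty
( str ) -> b -> Base
( str ) -> b -> str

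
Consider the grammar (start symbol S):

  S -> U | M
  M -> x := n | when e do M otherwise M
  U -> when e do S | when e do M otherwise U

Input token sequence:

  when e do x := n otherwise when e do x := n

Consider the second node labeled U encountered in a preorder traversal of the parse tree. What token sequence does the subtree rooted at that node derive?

when e do x := n

[S [U when e do [M x := n] otherwise [U when e do [S [M x := n]]]]]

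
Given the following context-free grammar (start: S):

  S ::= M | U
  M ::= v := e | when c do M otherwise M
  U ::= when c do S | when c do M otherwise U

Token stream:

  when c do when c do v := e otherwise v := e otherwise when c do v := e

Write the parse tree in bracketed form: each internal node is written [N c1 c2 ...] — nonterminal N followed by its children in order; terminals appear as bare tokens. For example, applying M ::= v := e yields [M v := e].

S
U
when c do M otherwise U
when c do when c do M otherwise M otherwise U
when c do when c do v := e otherwise M otherwise U
when c do when c do v := e otherwise v := e otherwise U
when c do when c do v := e otherwise v := e otherwise when c do S
when c do when c do v := e otherwise v := e otherwise when c do M
when c do when c do v := e otherwise v := e otherwise when c do v := e

[S [U when c do [M when c do [M v := e] otherwise [M v := e]] otherwise [U when c do [S [M v := e]]]]]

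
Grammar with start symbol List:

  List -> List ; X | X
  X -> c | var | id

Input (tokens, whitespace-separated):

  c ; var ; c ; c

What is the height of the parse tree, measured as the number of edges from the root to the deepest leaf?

[List [List [List [List [X c]] ; [X var]] ; [X c]] ; [X c]]

5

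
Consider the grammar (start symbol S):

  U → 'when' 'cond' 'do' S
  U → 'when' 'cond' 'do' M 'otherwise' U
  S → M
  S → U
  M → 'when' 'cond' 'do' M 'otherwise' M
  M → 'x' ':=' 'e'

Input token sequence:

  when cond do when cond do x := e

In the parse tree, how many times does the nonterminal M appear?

1

[S [U when cond do [S [U when cond do [S [M x := e]]]]]]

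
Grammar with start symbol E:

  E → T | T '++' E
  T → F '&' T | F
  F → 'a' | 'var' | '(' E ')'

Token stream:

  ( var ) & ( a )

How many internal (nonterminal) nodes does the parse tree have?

11

[E [T [F ( [E [T [F var]]] )] & [T [F ( [E [T [F a]]] )]]]]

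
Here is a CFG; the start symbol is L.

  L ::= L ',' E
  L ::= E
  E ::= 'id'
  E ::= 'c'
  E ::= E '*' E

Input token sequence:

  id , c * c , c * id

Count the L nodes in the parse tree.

3

[L [L [L [E id]] , [E [E c] * [E c]]] , [E [E c] * [E id]]]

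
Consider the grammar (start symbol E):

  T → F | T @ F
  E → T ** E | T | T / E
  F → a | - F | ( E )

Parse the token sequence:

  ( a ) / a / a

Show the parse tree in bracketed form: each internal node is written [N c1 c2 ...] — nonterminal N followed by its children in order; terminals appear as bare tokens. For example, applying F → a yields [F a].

[E [T [F ( [E [T [F a]]] )]] / [E [T [F a]] / [E [T [F a]]]]]

E
T / E
F / E
( E ) / E
( T ) / E
( F ) / E
( a ) / E
( a ) / T / E
( a ) / F / E
( a ) / a / E
( a ) / a / T
( a ) / a / F
( a ) / a / a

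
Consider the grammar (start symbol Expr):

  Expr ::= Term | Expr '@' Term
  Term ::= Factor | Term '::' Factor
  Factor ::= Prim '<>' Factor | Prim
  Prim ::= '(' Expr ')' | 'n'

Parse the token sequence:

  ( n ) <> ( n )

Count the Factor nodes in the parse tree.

4

[Expr [Term [Factor [Prim ( [Expr [Term [Factor [Prim n]]]] )] <> [Factor [Prim ( [Expr [Term [Factor [Prim n]]]] )]]]]]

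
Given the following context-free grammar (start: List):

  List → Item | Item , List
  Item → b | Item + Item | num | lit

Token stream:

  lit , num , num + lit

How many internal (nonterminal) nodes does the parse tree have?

[List [Item lit] , [List [Item num] , [List [Item [Item num] + [Item lit]]]]]

8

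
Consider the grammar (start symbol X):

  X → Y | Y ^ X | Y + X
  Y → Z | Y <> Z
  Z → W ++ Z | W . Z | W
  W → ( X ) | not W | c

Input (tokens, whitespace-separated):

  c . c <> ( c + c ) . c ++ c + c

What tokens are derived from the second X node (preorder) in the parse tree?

[X [Y [Y [Z [W c] . [Z [W c]]]] <> [Z [W ( [X [Y [Z [W c]]] + [X [Y [Z [W c]]]]] )] . [Z [W c] ++ [Z [W c]]]]] + [X [Y [Z [W c]]]]]

c + c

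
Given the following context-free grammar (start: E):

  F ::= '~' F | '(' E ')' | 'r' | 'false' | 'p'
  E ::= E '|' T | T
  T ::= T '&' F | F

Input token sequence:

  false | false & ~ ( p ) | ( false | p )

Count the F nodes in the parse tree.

[E [E [E [T [F false]]] | [T [T [F false]] & [F ~ [F ( [E [T [F p]]] )]]]] | [T [F ( [E [E [T [F false]]] | [T [F p]]] )]]]

8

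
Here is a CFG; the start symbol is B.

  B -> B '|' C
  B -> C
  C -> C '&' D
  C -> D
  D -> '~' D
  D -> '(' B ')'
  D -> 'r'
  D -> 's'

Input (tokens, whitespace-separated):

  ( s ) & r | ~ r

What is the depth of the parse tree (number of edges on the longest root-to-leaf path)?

8

[B [B [C [C [D ( [B [C [D s]]] )]] & [D r]]] | [C [D ~ [D r]]]]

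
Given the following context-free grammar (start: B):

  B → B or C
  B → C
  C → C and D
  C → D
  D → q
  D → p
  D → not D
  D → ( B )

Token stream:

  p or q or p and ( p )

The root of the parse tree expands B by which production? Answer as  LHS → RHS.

[B [B [B [C [D p]]] or [C [D q]]] or [C [C [D p]] and [D ( [B [C [D p]]] )]]]

B → B or C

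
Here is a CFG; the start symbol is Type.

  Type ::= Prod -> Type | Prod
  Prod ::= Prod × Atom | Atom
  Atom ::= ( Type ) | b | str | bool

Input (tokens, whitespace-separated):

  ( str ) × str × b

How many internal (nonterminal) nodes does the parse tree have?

[Type [Prod [Prod [Prod [Atom ( [Type [Prod [Atom str]]] )]] × [Atom str]] × [Atom b]]]

10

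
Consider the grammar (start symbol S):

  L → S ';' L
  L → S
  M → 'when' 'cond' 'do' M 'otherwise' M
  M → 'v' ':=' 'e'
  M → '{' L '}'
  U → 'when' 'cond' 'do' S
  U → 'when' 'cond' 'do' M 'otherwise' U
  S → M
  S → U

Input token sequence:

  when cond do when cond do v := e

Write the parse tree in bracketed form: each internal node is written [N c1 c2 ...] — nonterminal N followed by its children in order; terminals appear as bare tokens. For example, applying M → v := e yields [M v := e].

S
U
when cond do S
when cond do U
when cond do when cond do S
when cond do when cond do M
when cond do when cond do v := e

[S [U when cond do [S [U when cond do [S [M v := e]]]]]]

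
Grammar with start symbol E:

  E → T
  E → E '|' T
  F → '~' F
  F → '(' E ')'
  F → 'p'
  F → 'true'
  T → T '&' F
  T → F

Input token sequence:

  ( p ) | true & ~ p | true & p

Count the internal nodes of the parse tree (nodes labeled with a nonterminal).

[E [E [E [T [F ( [E [T [F p]]] )]]] | [T [T [F true]] & [F ~ [F p]]]] | [T [T [F true]] & [F p]]]

17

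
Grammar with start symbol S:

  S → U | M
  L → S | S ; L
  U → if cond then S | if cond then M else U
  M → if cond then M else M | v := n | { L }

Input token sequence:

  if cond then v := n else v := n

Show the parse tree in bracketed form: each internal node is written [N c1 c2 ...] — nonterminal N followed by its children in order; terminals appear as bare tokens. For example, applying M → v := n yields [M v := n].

[S [M if cond then [M v := n] else [M v := n]]]

S
M
if cond then M else M
if cond then v := n else M
if cond then v := n else v := n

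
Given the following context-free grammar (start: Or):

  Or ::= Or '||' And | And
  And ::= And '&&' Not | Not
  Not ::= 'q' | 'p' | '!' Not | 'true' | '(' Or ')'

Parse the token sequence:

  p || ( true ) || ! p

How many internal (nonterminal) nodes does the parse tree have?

[Or [Or [Or [And [Not p]]] || [And [Not ( [Or [And [Not true]]] )]]] || [And [Not ! [Not p]]]]

13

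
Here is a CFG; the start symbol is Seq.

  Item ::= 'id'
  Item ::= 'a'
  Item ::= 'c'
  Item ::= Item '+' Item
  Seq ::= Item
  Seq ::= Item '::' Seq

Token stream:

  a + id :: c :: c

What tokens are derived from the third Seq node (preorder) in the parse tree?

c

[Seq [Item [Item a] + [Item id]] :: [Seq [Item c] :: [Seq [Item c]]]]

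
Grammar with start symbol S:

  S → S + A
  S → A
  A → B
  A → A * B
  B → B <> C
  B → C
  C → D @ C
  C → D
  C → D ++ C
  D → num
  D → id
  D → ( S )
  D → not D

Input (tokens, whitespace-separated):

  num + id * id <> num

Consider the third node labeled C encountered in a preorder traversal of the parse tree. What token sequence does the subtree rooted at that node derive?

[S [S [A [B [C [D num]]]]] + [A [A [B [C [D id]]]] * [B [B [C [D id]]] <> [C [D num]]]]]

id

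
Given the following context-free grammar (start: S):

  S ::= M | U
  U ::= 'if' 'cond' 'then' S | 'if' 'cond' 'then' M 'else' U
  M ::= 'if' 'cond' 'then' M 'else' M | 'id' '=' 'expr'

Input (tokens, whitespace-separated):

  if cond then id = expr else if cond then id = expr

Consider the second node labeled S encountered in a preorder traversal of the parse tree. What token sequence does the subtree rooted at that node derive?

id = expr

[S [U if cond then [M id = expr] else [U if cond then [S [M id = expr]]]]]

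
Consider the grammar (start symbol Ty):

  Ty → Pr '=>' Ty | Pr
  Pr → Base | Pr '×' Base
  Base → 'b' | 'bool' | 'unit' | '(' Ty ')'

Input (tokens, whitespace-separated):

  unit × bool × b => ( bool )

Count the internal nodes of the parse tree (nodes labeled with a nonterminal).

[Ty [Pr [Pr [Pr [Base unit]] × [Base bool]] × [Base b]] => [Ty [Pr [Base ( [Ty [Pr [Base bool]]] )]]]]

13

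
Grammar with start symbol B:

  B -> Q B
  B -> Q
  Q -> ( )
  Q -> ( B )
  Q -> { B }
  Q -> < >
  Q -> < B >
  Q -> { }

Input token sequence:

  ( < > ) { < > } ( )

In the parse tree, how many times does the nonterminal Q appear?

[B [Q ( [B [Q < >]] )] [B [Q { [B [Q < >]] }] [B [Q ( )]]]]

5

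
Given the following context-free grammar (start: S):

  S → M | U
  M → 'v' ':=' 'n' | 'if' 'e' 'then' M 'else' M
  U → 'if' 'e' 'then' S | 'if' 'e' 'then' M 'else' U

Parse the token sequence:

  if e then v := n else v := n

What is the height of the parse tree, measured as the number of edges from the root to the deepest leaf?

3

[S [M if e then [M v := n] else [M v := n]]]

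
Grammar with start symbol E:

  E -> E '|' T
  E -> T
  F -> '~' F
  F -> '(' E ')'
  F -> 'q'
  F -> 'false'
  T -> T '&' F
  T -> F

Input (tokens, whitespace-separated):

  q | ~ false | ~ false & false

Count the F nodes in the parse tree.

6

[E [E [E [T [F q]]] | [T [F ~ [F false]]]] | [T [T [F ~ [F false]]] & [F false]]]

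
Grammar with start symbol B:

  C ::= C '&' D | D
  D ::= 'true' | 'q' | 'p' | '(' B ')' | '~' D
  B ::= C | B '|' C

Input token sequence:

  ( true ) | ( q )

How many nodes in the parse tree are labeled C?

4

[B [B [C [D ( [B [C [D true]]] )]]] | [C [D ( [B [C [D q]]] )]]]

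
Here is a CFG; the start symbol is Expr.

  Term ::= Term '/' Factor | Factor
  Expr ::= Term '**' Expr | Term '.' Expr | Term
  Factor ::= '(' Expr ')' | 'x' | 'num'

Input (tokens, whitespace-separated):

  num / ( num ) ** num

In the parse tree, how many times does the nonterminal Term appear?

[Expr [Term [Term [Factor num]] / [Factor ( [Expr [Term [Factor num]]] )]] ** [Expr [Term [Factor num]]]]

4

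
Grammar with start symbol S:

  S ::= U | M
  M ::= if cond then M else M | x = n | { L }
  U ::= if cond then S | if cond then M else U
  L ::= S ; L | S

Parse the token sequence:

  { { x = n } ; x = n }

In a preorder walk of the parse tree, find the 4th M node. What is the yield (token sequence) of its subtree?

[S [M { [L [S [M { [L [S [M x = n]]] }]] ; [L [S [M x = n]]]] }]]

x = n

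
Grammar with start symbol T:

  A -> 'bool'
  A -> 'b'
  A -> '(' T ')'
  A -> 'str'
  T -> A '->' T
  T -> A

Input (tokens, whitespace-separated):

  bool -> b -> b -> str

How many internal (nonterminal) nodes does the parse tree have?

[T [A bool] -> [T [A b] -> [T [A b] -> [T [A str]]]]]

8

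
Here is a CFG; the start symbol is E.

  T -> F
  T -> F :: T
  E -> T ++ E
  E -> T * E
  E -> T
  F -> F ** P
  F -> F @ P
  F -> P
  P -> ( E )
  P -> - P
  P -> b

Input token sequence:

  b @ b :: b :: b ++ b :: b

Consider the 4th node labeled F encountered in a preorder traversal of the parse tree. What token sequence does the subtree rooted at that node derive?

b

[E [T [F [F [P b]] @ [P b]] :: [T [F [P b]] :: [T [F [P b]]]]] ++ [E [T [F [P b]] :: [T [F [P b]]]]]]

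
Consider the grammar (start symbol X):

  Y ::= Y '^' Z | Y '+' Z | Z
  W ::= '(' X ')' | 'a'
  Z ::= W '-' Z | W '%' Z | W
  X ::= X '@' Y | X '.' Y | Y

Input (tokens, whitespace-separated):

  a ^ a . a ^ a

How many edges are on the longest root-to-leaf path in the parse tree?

6

[X [X [Y [Y [Z [W a]]] ^ [Z [W a]]]] . [Y [Y [Z [W a]]] ^ [Z [W a]]]]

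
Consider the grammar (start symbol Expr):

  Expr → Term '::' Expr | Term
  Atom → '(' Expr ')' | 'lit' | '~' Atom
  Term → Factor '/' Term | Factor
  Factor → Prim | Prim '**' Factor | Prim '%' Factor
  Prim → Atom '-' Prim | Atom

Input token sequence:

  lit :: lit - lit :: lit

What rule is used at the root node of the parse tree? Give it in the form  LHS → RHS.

[Expr [Term [Factor [Prim [Atom lit]]]] :: [Expr [Term [Factor [Prim [Atom lit] - [Prim [Atom lit]]]]] :: [Expr [Term [Factor [Prim [Atom lit]]]]]]]

Expr → Term '::' Expr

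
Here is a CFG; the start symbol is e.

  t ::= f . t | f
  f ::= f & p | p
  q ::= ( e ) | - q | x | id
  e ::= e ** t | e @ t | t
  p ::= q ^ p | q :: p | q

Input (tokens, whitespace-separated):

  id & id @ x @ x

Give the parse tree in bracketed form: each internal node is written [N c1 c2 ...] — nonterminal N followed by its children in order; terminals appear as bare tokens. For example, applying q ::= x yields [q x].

e
e @ t
e @ t @ t
t @ t @ t
f @ t @ t
f & p @ t @ t
p & p @ t @ t
q & p @ t @ t
id & p @ t @ t
id & q @ t @ t
id & id @ t @ t
id & id @ f @ t
id & id @ p @ t
id & id @ q @ t
id & id @ x @ t
id & id @ x @ f
id & id @ x @ p
id & id @ x @ q
id & id @ x @ x

[e [e [e [t [f [f [p [q id]]] & [p [q id]]]]] @ [t [f [p [q x]]]]] @ [t [f [p [q x]]]]]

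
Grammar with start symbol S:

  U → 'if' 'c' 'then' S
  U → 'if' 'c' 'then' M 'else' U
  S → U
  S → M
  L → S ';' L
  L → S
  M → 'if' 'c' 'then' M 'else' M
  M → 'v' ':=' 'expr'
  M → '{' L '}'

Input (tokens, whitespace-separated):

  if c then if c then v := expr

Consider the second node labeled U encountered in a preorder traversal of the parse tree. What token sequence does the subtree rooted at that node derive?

if c then v := expr

[S [U if c then [S [U if c then [S [M v := expr]]]]]]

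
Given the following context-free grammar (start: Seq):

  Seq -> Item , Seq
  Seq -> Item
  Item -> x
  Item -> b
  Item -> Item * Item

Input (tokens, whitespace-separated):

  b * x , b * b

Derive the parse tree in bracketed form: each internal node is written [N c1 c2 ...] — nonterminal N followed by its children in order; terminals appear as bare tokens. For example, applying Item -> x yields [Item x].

[Seq [Item [Item b] * [Item x]] , [Seq [Item [Item b] * [Item b]]]]

Seq
Item , Seq
Item * Item , Seq
b * Item , Seq
b * x , Seq
b * x , Item
b * x , Item * Item
b * x , b * Item
b * x , b * b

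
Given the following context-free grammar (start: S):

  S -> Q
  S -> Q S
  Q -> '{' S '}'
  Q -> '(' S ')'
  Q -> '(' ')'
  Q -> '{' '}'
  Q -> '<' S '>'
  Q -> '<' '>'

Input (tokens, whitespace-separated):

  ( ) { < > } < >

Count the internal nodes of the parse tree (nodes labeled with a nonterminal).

[S [Q ( )] [S [Q { [S [Q < >]] }] [S [Q < >]]]]

8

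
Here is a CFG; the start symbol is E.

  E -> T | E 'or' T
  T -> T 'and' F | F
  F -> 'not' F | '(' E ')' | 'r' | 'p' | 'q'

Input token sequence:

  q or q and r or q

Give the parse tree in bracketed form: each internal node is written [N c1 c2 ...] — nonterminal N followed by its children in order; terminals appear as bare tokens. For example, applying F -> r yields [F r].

E
E or T
E or T or T
T or T or T
F or T or T
q or T or T
q or T and F or T
q or F and F or T
q or q and F or T
q or q and r or T
q or q and r or F
q or q and r or q

[E [E [E [T [F q]]] or [T [T [F q]] and [F r]]] or [T [F q]]]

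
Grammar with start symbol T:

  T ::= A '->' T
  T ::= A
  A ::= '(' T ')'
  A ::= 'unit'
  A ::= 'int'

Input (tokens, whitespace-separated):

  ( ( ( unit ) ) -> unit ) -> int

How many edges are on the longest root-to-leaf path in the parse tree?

8

[T [A ( [T [A ( [T [A ( [T [A unit]] )]] )] -> [T [A unit]]] )] -> [T [A int]]]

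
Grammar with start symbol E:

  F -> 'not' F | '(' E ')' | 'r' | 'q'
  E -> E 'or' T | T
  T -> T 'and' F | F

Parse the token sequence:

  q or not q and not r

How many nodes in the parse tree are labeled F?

5

[E [E [T [F q]]] or [T [T [F not [F q]]] and [F not [F r]]]]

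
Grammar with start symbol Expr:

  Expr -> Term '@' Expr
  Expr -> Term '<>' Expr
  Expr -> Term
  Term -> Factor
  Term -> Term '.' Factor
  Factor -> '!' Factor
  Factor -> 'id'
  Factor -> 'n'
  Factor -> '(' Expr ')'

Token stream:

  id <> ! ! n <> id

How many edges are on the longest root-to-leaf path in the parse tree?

6

[Expr [Term [Factor id]] <> [Expr [Term [Factor ! [Factor ! [Factor n]]]] <> [Expr [Term [Factor id]]]]]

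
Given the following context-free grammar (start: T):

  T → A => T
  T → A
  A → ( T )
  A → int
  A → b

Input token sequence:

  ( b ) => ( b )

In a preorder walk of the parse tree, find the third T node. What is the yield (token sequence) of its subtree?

[T [A ( [T [A b]] )] => [T [A ( [T [A b]] )]]]

( b )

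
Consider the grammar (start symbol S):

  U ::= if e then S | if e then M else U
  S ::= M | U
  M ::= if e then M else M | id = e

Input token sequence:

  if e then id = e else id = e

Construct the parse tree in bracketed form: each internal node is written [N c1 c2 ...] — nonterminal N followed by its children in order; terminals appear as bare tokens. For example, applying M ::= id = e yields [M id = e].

[S [M if e then [M id = e] else [M id = e]]]

S
M
if e then M else M
if e then id = e else M
if e then id = e else id = e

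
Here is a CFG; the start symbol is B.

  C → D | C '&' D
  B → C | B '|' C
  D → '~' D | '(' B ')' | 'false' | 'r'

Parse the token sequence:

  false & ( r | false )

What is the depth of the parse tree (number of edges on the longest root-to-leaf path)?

7

[B [C [C [D false]] & [D ( [B [B [C [D r]]] | [C [D false]]] )]]]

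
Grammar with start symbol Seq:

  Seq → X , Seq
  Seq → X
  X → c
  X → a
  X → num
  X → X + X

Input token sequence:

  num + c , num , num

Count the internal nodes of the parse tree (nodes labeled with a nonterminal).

[Seq [X [X num] + [X c]] , [Seq [X num] , [Seq [X num]]]]

8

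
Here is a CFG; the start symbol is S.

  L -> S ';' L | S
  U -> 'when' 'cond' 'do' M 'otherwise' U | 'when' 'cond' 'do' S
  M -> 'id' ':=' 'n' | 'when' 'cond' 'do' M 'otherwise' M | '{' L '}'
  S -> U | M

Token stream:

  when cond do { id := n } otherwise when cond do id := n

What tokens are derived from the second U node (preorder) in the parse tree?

when cond do id := n

[S [U when cond do [M { [L [S [M id := n]]] }] otherwise [U when cond do [S [M id := n]]]]]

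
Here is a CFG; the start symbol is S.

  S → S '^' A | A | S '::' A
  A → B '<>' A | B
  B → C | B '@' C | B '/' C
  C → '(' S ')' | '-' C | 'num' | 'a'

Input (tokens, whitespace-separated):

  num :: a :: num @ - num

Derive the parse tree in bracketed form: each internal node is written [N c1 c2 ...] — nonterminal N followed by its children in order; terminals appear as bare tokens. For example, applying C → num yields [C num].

[S [S [S [A [B [C num]]]] :: [A [B [C a]]]] :: [A [B [B [C num]] @ [C - [C num]]]]]

S
S :: A
S :: A :: A
A :: A :: A
B :: A :: A
C :: A :: A
num :: A :: A
num :: B :: A
num :: C :: A
num :: a :: A
num :: a :: B
num :: a :: B @ C
num :: a :: C @ C
num :: a :: num @ C
num :: a :: num @ - C
num :: a :: num @ - num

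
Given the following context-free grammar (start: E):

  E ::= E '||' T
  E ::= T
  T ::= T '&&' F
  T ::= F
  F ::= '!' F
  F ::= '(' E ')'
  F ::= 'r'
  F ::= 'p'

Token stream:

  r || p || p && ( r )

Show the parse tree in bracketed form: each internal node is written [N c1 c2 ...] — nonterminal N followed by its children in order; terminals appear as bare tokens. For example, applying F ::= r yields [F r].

E
E || T
E || T || T
T || T || T
F || T || T
r || T || T
r || F || T
r || p || T
r || p || T && F
r || p || F && F
r || p || p && F
r || p || p && ( E )
r || p || p && ( T )
r || p || p && ( F )
r || p || p && ( r )

[E [E [E [T [F r]]] || [T [F p]]] || [T [T [F p]] && [F ( [E [T [F r]]] )]]]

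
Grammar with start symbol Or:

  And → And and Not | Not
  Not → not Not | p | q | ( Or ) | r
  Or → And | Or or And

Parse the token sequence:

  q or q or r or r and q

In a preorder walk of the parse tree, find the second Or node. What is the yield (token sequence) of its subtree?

[Or [Or [Or [Or [And [Not q]]] or [And [Not q]]] or [And [Not r]]] or [And [And [Not r]] and [Not q]]]

q or q or r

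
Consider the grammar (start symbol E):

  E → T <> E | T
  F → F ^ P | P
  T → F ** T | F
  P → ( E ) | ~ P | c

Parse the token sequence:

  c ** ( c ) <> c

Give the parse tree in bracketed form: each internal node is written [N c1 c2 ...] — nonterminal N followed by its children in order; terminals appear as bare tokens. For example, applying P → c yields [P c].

[E [T [F [P c]] ** [T [F [P ( [E [T [F [P c]]]] )]]]] <> [E [T [F [P c]]]]]

E
T <> E
F ** T <> E
P ** T <> E
c ** T <> E
c ** F <> E
c ** P <> E
c ** ( E ) <> E
c ** ( T ) <> E
c ** ( F ) <> E
c ** ( P ) <> E
c ** ( c ) <> E
c ** ( c ) <> T
c ** ( c ) <> F
c ** ( c ) <> P
c ** ( c ) <> c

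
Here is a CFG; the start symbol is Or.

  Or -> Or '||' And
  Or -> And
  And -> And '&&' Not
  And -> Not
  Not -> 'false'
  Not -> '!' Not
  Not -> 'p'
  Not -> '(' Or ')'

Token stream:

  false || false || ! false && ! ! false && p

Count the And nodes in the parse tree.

5

[Or [Or [Or [And [Not false]]] || [And [Not false]]] || [And [And [And [Not ! [Not false]]] && [Not ! [Not ! [Not false]]]] && [Not p]]]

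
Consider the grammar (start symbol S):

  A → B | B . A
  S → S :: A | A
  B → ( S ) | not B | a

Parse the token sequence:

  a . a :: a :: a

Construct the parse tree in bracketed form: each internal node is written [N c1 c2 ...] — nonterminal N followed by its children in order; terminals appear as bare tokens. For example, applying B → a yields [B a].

[S [S [S [A [B a] . [A [B a]]]] :: [A [B a]]] :: [A [B a]]]

S
S :: A
S :: A :: A
A :: A :: A
B . A :: A :: A
a . A :: A :: A
a . B :: A :: A
a . a :: A :: A
a . a :: B :: A
a . a :: a :: A
a . a :: a :: B
a . a :: a :: a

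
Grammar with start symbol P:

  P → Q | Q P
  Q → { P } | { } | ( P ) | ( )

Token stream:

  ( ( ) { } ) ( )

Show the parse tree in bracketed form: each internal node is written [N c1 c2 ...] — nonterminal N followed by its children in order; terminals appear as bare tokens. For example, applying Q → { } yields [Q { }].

P
Q P
( P ) P
( Q P ) P
( ( ) P ) P
( ( ) Q ) P
( ( ) { } ) P
( ( ) { } ) Q
( ( ) { } ) ( )

[P [Q ( [P [Q ( )] [P [Q { }]]] )] [P [Q ( )]]]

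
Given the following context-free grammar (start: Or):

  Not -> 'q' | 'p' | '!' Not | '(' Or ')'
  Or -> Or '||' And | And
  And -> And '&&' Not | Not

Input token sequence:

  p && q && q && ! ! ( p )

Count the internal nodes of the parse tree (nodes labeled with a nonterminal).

14

[Or [And [And [And [And [Not p]] && [Not q]] && [Not q]] && [Not ! [Not ! [Not ( [Or [And [Not p]]] )]]]]]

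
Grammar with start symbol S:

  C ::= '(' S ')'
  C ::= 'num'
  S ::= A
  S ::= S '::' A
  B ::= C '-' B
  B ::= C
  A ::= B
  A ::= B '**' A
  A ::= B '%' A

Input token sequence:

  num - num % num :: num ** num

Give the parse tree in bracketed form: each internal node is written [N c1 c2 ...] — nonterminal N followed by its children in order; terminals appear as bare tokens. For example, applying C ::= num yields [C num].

S
S :: A
A :: A
B % A :: A
C - B % A :: A
num - B % A :: A
num - C % A :: A
num - num % A :: A
num - num % B :: A
num - num % C :: A
num - num % num :: A
num - num % num :: B ** A
num - num % num :: C ** A
num - num % num :: num ** A
num - num % num :: num ** B
num - num % num :: num ** C
num - num % num :: num ** num

[S [S [A [B [C num] - [B [C num]]] % [A [B [C num]]]]] :: [A [B [C num]] ** [A [B [C num]]]]]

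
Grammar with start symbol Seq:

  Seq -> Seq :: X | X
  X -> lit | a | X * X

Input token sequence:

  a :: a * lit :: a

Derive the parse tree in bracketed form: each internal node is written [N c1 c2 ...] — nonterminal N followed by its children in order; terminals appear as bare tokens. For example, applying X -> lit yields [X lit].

[Seq [Seq [Seq [X a]] :: [X [X a] * [X lit]]] :: [X a]]

Seq
Seq :: X
Seq :: X :: X
X :: X :: X
a :: X :: X
a :: X * X :: X
a :: a * X :: X
a :: a * lit :: X
a :: a * lit :: a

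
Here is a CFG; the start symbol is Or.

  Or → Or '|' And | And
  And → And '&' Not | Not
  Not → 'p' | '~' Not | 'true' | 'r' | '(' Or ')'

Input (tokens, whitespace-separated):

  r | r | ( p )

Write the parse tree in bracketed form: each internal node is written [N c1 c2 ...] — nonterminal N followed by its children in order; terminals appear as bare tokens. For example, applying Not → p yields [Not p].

[Or [Or [Or [And [Not r]]] | [And [Not r]]] | [And [Not ( [Or [And [Not p]]] )]]]

Or
Or | And
Or | And | And
And | And | And
Not | And | And
r | And | And
r | Not | And
r | r | And
r | r | Not
r | r | ( Or )
r | r | ( And )
r | r | ( Not )
r | r | ( p )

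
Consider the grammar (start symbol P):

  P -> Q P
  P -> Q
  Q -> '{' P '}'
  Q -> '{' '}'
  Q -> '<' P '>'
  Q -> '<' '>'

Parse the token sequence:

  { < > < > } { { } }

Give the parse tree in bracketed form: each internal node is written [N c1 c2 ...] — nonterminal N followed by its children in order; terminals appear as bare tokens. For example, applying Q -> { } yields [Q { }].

P
Q P
{ P } P
{ Q P } P
{ < > P } P
{ < > Q } P
{ < > < > } P
{ < > < > } Q
{ < > < > } { P }
{ < > < > } { Q }
{ < > < > } { { } }

[P [Q { [P [Q < >] [P [Q < >]]] }] [P [Q { [P [Q { }]] }]]]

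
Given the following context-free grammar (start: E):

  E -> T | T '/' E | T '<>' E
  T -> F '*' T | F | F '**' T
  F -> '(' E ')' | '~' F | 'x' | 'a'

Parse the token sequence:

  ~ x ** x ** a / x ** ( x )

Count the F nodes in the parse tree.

[E [T [F ~ [F x]] ** [T [F x] ** [T [F a]]]] / [E [T [F x] ** [T [F ( [E [T [F x]]] )]]]]]

7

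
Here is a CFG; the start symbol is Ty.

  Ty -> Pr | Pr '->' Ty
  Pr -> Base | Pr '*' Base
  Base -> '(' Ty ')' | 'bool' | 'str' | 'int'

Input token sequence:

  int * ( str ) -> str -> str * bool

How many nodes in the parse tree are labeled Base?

[Ty [Pr [Pr [Base int]] * [Base ( [Ty [Pr [Base str]]] )]] -> [Ty [Pr [Base str]] -> [Ty [Pr [Pr [Base str]] * [Base bool]]]]]

6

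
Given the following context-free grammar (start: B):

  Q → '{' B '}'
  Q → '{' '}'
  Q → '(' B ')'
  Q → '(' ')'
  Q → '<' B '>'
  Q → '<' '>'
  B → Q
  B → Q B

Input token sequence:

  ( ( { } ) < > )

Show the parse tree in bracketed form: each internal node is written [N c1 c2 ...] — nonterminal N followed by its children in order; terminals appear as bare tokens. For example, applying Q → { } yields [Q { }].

B
Q
( B )
( Q B )
( ( B ) B )
( ( Q ) B )
( ( { } ) B )
( ( { } ) Q )
( ( { } ) < > )

[B [Q ( [B [Q ( [B [Q { }]] )] [B [Q < >]]] )]]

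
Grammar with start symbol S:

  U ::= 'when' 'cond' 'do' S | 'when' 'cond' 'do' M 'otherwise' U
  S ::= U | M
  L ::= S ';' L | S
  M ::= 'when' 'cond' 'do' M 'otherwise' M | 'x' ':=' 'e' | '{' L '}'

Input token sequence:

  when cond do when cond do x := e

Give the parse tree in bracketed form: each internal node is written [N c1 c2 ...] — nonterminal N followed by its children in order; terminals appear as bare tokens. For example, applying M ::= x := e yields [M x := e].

S
U
when cond do S
when cond do U
when cond do when cond do S
when cond do when cond do M
when cond do when cond do x := e

[S [U when cond do [S [U when cond do [S [M x := e]]]]]]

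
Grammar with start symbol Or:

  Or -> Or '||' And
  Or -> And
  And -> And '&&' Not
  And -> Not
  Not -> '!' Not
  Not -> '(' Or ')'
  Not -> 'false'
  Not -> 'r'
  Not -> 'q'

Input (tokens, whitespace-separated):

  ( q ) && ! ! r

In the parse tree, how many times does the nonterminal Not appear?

5

[Or [And [And [Not ( [Or [And [Not q]]] )]] && [Not ! [Not ! [Not r]]]]]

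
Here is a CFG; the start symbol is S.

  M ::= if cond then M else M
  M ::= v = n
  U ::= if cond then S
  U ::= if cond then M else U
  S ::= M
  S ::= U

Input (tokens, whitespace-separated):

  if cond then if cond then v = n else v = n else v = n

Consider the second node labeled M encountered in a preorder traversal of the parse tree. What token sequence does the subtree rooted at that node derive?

if cond then v = n else v = n

[S [M if cond then [M if cond then [M v = n] else [M v = n]] else [M v = n]]]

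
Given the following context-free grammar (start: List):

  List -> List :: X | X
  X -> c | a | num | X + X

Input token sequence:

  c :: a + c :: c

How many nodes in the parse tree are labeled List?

3

[List [List [List [X c]] :: [X [X a] + [X c]]] :: [X c]]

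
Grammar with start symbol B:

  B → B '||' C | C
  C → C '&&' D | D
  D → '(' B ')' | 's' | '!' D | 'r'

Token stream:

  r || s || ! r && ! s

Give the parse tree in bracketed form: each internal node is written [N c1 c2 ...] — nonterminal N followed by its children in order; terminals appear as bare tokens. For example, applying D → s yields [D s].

B
B || C
B || C || C
C || C || C
D || C || C
r || C || C
r || D || C
r || s || C
r || s || C && D
r || s || D && D
r || s || ! D && D
r || s || ! r && D
r || s || ! r && ! D
r || s || ! r && ! s

[B [B [B [C [D r]]] || [C [D s]]] || [C [C [D ! [D r]]] && [D ! [D s]]]]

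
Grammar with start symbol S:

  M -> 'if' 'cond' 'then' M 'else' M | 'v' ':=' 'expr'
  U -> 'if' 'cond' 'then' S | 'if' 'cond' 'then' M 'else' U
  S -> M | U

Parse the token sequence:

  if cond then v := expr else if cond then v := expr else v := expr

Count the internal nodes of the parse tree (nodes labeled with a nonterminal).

[S [M if cond then [M v := expr] else [M if cond then [M v := expr] else [M v := expr]]]]

6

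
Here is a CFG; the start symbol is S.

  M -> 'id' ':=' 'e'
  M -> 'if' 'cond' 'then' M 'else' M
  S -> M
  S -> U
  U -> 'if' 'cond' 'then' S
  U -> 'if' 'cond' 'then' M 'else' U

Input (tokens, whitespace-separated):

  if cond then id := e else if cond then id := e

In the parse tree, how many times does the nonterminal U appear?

[S [U if cond then [M id := e] else [U if cond then [S [M id := e]]]]]

2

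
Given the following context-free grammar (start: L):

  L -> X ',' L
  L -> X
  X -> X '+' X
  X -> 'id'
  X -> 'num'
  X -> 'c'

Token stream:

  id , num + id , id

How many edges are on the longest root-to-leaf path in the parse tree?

[L [X id] , [L [X [X num] + [X id]] , [L [X id]]]]

4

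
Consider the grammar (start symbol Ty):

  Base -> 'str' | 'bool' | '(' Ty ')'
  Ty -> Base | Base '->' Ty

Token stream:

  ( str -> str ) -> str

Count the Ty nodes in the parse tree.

4

[Ty [Base ( [Ty [Base str] -> [Ty [Base str]]] )] -> [Ty [Base str]]]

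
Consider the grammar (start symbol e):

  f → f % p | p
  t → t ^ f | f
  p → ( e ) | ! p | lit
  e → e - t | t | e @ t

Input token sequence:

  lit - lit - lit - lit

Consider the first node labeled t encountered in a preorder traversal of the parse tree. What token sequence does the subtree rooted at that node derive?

[e [e [e [e [t [f [p lit]]]] - [t [f [p lit]]]] - [t [f [p lit]]]] - [t [f [p lit]]]]

lit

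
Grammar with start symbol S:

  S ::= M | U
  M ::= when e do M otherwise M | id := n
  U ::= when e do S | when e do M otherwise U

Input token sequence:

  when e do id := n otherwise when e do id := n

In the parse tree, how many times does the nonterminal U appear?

2

[S [U when e do [M id := n] otherwise [U when e do [S [M id := n]]]]]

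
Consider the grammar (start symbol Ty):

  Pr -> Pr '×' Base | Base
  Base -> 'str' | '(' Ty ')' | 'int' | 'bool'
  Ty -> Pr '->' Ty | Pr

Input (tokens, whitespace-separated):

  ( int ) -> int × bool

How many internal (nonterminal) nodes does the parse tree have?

11

[Ty [Pr [Base ( [Ty [Pr [Base int]]] )]] -> [Ty [Pr [Pr [Base int]] × [Base bool]]]]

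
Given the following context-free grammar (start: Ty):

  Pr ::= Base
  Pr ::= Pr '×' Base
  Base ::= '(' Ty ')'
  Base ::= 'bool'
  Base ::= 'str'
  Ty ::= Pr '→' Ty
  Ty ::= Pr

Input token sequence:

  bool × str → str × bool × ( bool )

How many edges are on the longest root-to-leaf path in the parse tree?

7

[Ty [Pr [Pr [Base bool]] × [Base str]] → [Ty [Pr [Pr [Pr [Base str]] × [Base bool]] × [Base ( [Ty [Pr [Base bool]]] )]]]]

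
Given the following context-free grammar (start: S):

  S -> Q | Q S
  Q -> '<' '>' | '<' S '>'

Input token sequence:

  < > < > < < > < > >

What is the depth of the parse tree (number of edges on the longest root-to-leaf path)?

[S [Q < >] [S [Q < >] [S [Q < [S [Q < >] [S [Q < >]]] >]]]]

7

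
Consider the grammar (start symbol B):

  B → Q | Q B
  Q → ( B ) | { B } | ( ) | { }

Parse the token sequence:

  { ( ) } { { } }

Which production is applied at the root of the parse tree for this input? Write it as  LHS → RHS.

B → Q B

[B [Q { [B [Q ( )]] }] [B [Q { [B [Q { }]] }]]]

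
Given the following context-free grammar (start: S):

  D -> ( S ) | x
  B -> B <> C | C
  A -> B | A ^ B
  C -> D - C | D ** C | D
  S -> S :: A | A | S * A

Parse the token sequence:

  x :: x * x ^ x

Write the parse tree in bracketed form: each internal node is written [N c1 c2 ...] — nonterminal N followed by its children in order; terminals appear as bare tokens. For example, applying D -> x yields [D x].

[S [S [S [A [B [C [D x]]]]] :: [A [B [C [D x]]]]] * [A [A [B [C [D x]]]] ^ [B [C [D x]]]]]

S
S * A
S :: A * A
A :: A * A
B :: A * A
C :: A * A
D :: A * A
x :: A * A
x :: B * A
x :: C * A
x :: D * A
x :: x * A
x :: x * A ^ B
x :: x * B ^ B
x :: x * C ^ B
x :: x * D ^ B
x :: x * x ^ B
x :: x * x ^ C
x :: x * x ^ D
x :: x * x ^ x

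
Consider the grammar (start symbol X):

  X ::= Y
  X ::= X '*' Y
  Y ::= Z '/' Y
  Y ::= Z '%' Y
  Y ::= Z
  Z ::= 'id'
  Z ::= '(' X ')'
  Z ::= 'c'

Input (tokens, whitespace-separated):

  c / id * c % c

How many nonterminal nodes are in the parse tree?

[X [X [Y [Z c] / [Y [Z id]]]] * [Y [Z c] % [Y [Z c]]]]

10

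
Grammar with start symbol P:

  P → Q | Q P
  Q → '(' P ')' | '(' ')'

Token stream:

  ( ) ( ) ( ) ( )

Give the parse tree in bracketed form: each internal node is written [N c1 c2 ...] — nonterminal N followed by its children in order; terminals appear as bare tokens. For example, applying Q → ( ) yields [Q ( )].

P
Q P
( ) P
( ) Q P
( ) ( ) P
( ) ( ) Q P
( ) ( ) ( ) P
( ) ( ) ( ) Q
( ) ( ) ( ) ( )

[P [Q ( )] [P [Q ( )] [P [Q ( )] [P [Q ( )]]]]]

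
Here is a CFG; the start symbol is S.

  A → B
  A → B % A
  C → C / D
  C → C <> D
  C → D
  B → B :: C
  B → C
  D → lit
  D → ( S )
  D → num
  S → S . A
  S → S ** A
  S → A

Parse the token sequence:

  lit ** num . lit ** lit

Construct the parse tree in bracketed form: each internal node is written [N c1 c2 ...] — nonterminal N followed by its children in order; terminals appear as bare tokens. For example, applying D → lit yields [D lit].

[S [S [S [S [A [B [C [D lit]]]]] ** [A [B [C [D num]]]]] . [A [B [C [D lit]]]]] ** [A [B [C [D lit]]]]]

S
S ** A
S . A ** A
S ** A . A ** A
A ** A . A ** A
B ** A . A ** A
C ** A . A ** A
D ** A . A ** A
lit ** A . A ** A
lit ** B . A ** A
lit ** C . A ** A
lit ** D . A ** A
lit ** num . A ** A
lit ** num . B ** A
lit ** num . C ** A
lit ** num . D ** A
lit ** num . lit ** A
lit ** num . lit ** B
lit ** num . lit ** C
lit ** num . lit ** D
lit ** num . lit ** lit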